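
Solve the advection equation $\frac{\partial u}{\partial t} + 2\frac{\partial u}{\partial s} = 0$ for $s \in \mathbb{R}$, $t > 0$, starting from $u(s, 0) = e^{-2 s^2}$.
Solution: By characteristics ($ds/dt = 2$), $u(s,t) = f(s - 2t)$ with $f = u( \cdot , 0)$.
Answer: $u(s, t) = e^{-2 (s - 2 t)^2}$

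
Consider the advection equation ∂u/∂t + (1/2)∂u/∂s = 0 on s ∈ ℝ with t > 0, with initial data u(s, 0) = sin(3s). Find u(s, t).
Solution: By characteristics (ds/dt = 1/2), u(s,t) = f(s - (1/2)t) with f = u(·, 0).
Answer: u(s, t) = sin(3s - 3t/2)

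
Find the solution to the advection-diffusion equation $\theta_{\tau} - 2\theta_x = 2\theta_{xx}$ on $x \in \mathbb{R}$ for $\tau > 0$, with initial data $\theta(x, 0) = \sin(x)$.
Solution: Change to a moving frame: let $\eta = x + 2\tau$, $\sigma = \tau$ and write $\theta(x,\tau) = u(\eta,\sigma)$.
By the chain rule $\theta_{\tau} = u_{\sigma} + 2u_{\eta}$, $\theta_x = u_{\eta}$, $\theta_{xx} = u_{\eta\eta}$.
Then $\theta_{\tau} - 2\theta_x = u_{\sigma}$: the advection term cancels and the PDE becomes the heat equation $u_{\sigma} = 2u_{\eta\eta}$ on $\eta \in \mathbb{R}$.
Initial data: $u(\eta,0) = \theta(\eta,0) = \sin(\eta)$.
On $\eta \in \mathbb{R}$ each mode satisfies $(\sin(n\eta))'' = -n^2 \sin(n\eta)$, so $e^{-2n^2\sigma} \sin(n\eta)$ solves the heat equation; by superposition $u(\eta,\sigma) = \sum c_n e^{-2n^2\sigma} \sin(n\eta)$.
Reading off the coefficients: $c_1=1$, so $u(\eta,\sigma) = e^{-2 \sigma} \sin(\eta)$.
Substituting back $\eta = x + 2\tau$, $\sigma = \tau$: $\theta(x,\tau) = u(x + 2\tau, \tau)$.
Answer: $\theta(x, \tau) = e^{-2 \tau} \sin(2 \tau + x)$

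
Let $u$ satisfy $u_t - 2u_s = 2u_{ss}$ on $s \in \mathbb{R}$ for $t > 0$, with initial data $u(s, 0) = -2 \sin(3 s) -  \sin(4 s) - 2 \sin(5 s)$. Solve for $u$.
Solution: Change to a moving frame: let $\eta = s + 2t$, $\sigma = t$ and write $u(s,t) = w(\eta,\sigma)$.
By the chain rule $u_t = w_{\sigma} + 2w_{\eta}$, $u_s = w_{\eta}$, $u_{ss} = w_{\eta\eta}$.
Then $u_t - 2u_s = w_{\sigma}$: the advection term cancels and the PDE becomes the heat equation $w_{\sigma} = 2w_{\eta\eta}$ on $\eta \in \mathbb{R}$.
Initial data: $w(\eta,0) = u(\eta,0) = -2 \sin(3 \eta) - \sin(4 \eta) - 2 \sin(5 \eta)$.
On $\eta \in \mathbb{R}$ each mode satisfies $(\sin(n\eta))'' = -n^2 \sin(n\eta)$, so $e^{-2n^2\sigma} \sin(n\eta)$ solves the heat equation; by superposition $w(\eta,\sigma) = \sum c_n e^{-2n^2\sigma} \sin(n\eta)$.
Reading off the coefficients: $c_3=-2, c_4=-1, c_5=-2$, so $w(\eta,\sigma) = -2 e^{-18 \sigma} \sin(3 \eta) - e^{-32 \sigma} \sin(4 \eta) - 2 e^{-50 \sigma} \sin(5 \eta)$.
Substituting back $\eta = s + 2t$, $\sigma = t$: $u(s,t) = w(s + 2t, t)$.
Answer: $u(s, t) = -2 e^{-18 t} \sin(3 s + 6 t) -  e^{-32 t} \sin(4 s + 8 t) - 2 e^{-50 t} \sin(5 s + 10 t)$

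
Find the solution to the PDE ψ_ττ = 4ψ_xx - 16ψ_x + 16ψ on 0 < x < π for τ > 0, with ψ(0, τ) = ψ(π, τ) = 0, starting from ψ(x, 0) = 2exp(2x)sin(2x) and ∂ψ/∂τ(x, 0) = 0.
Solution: Substitute ψ = exp(2x)u, i.e. u = exp(-2x)ψ.
By the product rule, ψ_x = exp(2x)(u_x + 2u), ψ_xx = exp(2x)(u_xx + 4u_x + 4u), ψ_ττ = exp(2x)u_ττ.
Substituting into the PDE and dividing by exp(2x): u_ττ = 4(u_xx + 4u_x + 4u) - 16(u_x + 2u) + 16u.
The lower-order terms cancel, leaving the standard wave equation u_ττ = 4u_xx.
Initial data for u: u(x,0) = exp(-2x)ψ(x,0) = 2sin(2x); u_τ(x,0) = exp(-2x)ψ_τ(x,0) = 0. The boundary conditions carry over: u(0,τ) = u(π,τ) = 0.
Solve for u:
  Using separation of variables u = X(x)T(τ):
  Eigenfunctions: sin(nx), n = 1, 2, 3, ...
  General solution: u(x, τ) = Σ [A_n cos(2n τ) + B_n sin(2n τ)] sin(nx)
  From u(x,0) = 2sin(2x): A_2=2. From u_τ(x,0) = 0: all B_n = 0.
Hence u(x,τ) = 2sin(2x)cos(4τ).
Transform back: ψ(x,τ) = exp(2x)u(x,τ).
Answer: ψ(x, τ) = 2exp(2x)sin(2x)cos(4τ)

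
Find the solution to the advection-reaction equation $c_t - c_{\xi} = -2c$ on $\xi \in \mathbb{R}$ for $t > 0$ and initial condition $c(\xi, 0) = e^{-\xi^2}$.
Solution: Substitute $c = e^{-2t}u$, i.e. $u = e^{2t}c$.
By the product rule, $c_t = e^{-2t}(u_t - 2u)$, $c_{\xi} = e^{-2t}u_{\xi}$.
Substituting into the PDE and dividing by $e^{-2t}$: $u_t - 2u - u_{\xi} = -2u$.
The lower-order terms cancel, leaving the standard advection equation $u_t - u_{\xi} = 0$.
Initial data for $u$: $u(\xi,0) = c(\xi,0) = e^{-\xi^2}$.
Solve for $u$:
  By method of characteristics (waves move left with speed 1):
  Along characteristics $\xi + t =$ const, $u$ is constant, so $u(\xi,t) = f(\xi + t)$ with $f = u( \cdot , 0)$.
Hence $u(\xi,t) = e^{-(t + \xi)^2}$.
Transform back: $c(\xi,t) = e^{-2t}u(\xi,t)$.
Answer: $c(\xi, t) = e^{-2 t} e^{-(\xi + t)^2}$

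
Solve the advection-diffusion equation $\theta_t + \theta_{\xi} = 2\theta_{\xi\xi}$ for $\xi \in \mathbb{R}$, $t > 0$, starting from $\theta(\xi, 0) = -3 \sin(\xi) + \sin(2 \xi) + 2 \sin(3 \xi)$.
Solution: Moving frame: $\eta = \xi - t$, $\sigma = t$, $\theta = u(\eta,\sigma)$, so $\theta_t = u_{\sigma} - u_{\eta}$ and $\theta_{\xi\xi} = u_{\eta\eta}$.
Hence $\theta_t + \theta_{\xi} = u_{\sigma}$ and the PDE becomes the heat equation $u_{\sigma} = 2u_{\eta\eta}$ on $\eta \in \mathbb{R}$.
Initial data: $u(\eta,0) = \theta(\eta,0) = -3 \sin(\eta) + \sin(2 \eta) + 2 \sin(3 \eta)$. Each mode $\sin(n\eta)$ decays as $e^{-2n^2\sigma}$ on $\mathbb{R}$, so $u(\eta,\sigma) = \sum c_n e^{-2n^2\sigma} \sin(n\eta)$ with $c_1=-3, c_2=1, c_3=2$: $u(\eta,\sigma) = -3 e^{-2 \sigma} \sin(\eta) + e^{-8 \sigma} \sin(2 \eta) + 2 e^{-18 \sigma} \sin(3 \eta)$.
Substituting back: $\theta(\xi,t) = u(\xi - t, t)$.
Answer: $\theta(\xi, t) = -3 e^{-2 t} \sin(\xi - t) + e^{-8 t} \sin(2 \xi - 2 t) + 2 e^{-18 t} \sin(3 \xi - 3 t)$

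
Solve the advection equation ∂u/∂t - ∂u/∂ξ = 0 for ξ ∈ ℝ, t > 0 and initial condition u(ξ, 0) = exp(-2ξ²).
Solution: By characteristics (dξ/dt = -1), u(ξ,t) = f(ξ + t) with f = u(·, 0).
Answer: u(ξ, t) = exp(-2(t + ξ)²)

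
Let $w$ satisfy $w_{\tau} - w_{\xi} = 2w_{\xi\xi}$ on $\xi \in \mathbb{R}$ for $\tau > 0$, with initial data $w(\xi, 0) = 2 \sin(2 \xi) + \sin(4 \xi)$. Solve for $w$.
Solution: Change to a moving frame: let $\eta = \xi + \tau$, $\sigma = \tau$ and write $w(\xi,\tau) = u(\eta,\sigma)$.
By the chain rule $w_{\tau} = u_{\sigma} + u_{\eta}$, $w_{\xi} = u_{\eta}$, $w_{\xi\xi} = u_{\eta\eta}$.
Then $w_{\tau} - w_{\xi} = u_{\sigma}$: the advection term cancels and the PDE becomes the heat equation $u_{\sigma} = 2u_{\eta\eta}$ on $\eta \in \mathbb{R}$.
Initial data: $u(\eta,0) = w(\eta,0) = 2 \sin(2 \eta) + \sin(4 \eta)$.
On $\eta \in \mathbb{R}$ each mode satisfies $(\sin(n\eta))'' = -n^2 \sin(n\eta)$, so $e^{-2n^2\sigma} \sin(n\eta)$ solves the heat equation; by superposition $u(\eta,\sigma) = \sum c_n e^{-2n^2\sigma} \sin(n\eta)$.
Reading off the coefficients: $c_2=2, c_4=1$, so $u(\eta,\sigma) = 2 e^{-8 \sigma} \sin(2 \eta) + e^{-32 \sigma} \sin(4 \eta)$.
Substituting back $\eta = \xi + \tau$, $\sigma = \tau$: $w(\xi,\tau) = u(\xi + \tau, \tau)$.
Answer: $w(\xi, \tau) = 2 e^{-8 \tau} \sin(2 \tau + 2 \xi) + e^{-32 \tau} \sin(4 \tau + 4 \xi)$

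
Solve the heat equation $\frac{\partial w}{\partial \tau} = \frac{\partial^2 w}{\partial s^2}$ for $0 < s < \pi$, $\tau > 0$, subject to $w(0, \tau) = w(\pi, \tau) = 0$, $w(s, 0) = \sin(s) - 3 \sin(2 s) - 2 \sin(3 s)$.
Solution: Separating variables: $w = \sum c_n e^{-n^2\tau} \sin(ns)$. From $w(s,0) = \sin(s) - 3 \sin(2 s) - 2 \sin(3 s)$: $c_1=1, c_2=-3, c_3=-2$.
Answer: $w(s, \tau) = e^{-\tau} \sin(s) - 3 e^{-4 \tau} \sin(2 s) - 2 e^{-9 \tau} \sin(3 s)$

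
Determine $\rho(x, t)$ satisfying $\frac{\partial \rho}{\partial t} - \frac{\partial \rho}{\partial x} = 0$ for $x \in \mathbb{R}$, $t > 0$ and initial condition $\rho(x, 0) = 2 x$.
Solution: By method of characteristics (waves move left with speed 1):
Along characteristics $x + t =$ const, $\rho$ is constant, so $\rho(x,t) = f(x + t)$ with $f = \rho( \cdot , 0)$.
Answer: $\rho(x, t) = 2 t + 2 x$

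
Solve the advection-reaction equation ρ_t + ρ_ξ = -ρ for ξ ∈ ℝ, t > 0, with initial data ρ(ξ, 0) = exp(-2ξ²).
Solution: Substitute ρ = exp(-t)u, i.e. u = exp(t)ρ.
By the product rule, ρ_t = exp(-t)(u_t - u), ρ_ξ = exp(-t)u_ξ.
Substituting into the PDE and dividing by exp(-t): u_t - u + u_ξ = -u.
The lower-order terms cancel, leaving the standard advection equation u_t + u_ξ = 0.
Initial data for u: u(ξ,0) = ρ(ξ,0) = exp(-2ξ²).
Solve for u:
  By method of characteristics (waves move right with speed 1):
  Along characteristics ξ - t = const, u is constant, so u(ξ,t) = f(ξ - t) with f = u(·, 0).
Hence u(ξ,t) = exp(-2(-t + ξ)²).
Transform back: ρ(ξ,t) = exp(-t)u(ξ,t).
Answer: ρ(ξ, t) = exp(-t)exp(-2(-t + ξ)²)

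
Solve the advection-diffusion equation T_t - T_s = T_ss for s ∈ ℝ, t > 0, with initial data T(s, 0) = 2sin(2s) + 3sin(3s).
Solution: Moving frame: η = s + t, σ = t, T = u(η,σ), so T_t = u_σ + u_η and T_ss = u_ηη.
Hence T_t - T_s = u_σ and the PDE becomes the heat equation u_σ = u_ηη on η ∈ ℝ.
Initial data: u(η,0) = T(η,0) = 2sin(2η) + 3sin(3η). Each mode sin(nη) decays as exp(-n²σ) on ℝ, so u(η,σ) = Σ c_n exp(-n²σ) sin(nη) with c_2=2, c_3=3: u(η,σ) = 2exp(-4σ)sin(2η) + 3exp(-9σ)sin(3η).
Substituting back: T(s,t) = u(s + t, t).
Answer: T(s, t) = 2exp(-4t)sin(2s + 2t) + 3exp(-9t)sin(3s + 3t)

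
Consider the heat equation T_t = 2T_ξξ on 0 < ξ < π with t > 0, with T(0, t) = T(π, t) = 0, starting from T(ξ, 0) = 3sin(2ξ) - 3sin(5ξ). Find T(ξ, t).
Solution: Using separation of variables T = X(ξ)G(t):
Eigenfunctions: sin(nξ), n = 1, 2, 3, ...
General solution: T(ξ, t) = Σ c_n sin(nξ) exp(-2n² t)
Matching T(ξ,0) = 3sin(2ξ) - 3sin(5ξ) term by term: c_2=3, c_5=-3.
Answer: T(ξ, t) = 3exp(-8t)sin(2ξ) - 3exp(-50t)sin(5ξ)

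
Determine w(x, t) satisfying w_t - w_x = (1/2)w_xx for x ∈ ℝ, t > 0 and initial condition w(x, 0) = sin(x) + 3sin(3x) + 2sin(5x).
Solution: Change to a moving frame: let η = x + t, σ = t and write w(x,t) = u(η,σ).
By the chain rule w_t = u_σ + u_η, w_x = u_η, w_xx = u_ηη.
Then w_t - w_x = u_σ: the advection term cancels and the PDE becomes the heat equation u_σ = (1/2)u_ηη on η ∈ ℝ.
Initial data: u(η,0) = w(η,0) = sin(η) + 3sin(3η) + 2sin(5η).
On η ∈ ℝ each mode satisfies (sin(nη))″ = -n² sin(nη), so exp(-n²σ/2) sin(nη) solves the heat equation; by superposition u(η,σ) = Σ c_n exp(-n²σ/2) sin(nη).
Reading off the coefficients: c_1=1, c_3=3, c_5=2, so u(η,σ) = exp(-σ/2)sin(η) + 3exp(-9σ/2)sin(3η) + 2exp(-25σ/2)sin(5η).
Substituting back η = x + t, σ = t: w(x,t) = u(x + t, t).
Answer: w(x, t) = exp(-t/2)sin(t + x) + 3exp(-9t/2)sin(3t + 3x) + 2exp(-25t/2)sin(5t + 5x)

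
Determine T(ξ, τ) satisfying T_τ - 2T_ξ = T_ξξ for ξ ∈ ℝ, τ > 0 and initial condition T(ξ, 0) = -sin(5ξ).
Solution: Moving frame: η = ξ + 2τ, σ = τ, T = u(η,σ), so T_τ = u_σ + 2u_η and T_ξξ = u_ηη.
Hence T_τ - 2T_ξ = u_σ and the PDE becomes the heat equation u_σ = u_ηη on η ∈ ℝ.
Initial data: u(η,0) = T(η,0) = -sin(5η). Each mode sin(nη) decays as exp(-n²σ) on ℝ, so u(η,σ) = Σ c_n exp(-n²σ) sin(nη) with c_5=-1: u(η,σ) = -exp(-25σ)sin(5η).
Substituting back: T(ξ,τ) = u(ξ + 2τ, τ).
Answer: T(ξ, τ) = -exp(-25τ)sin(5ξ + 10τ)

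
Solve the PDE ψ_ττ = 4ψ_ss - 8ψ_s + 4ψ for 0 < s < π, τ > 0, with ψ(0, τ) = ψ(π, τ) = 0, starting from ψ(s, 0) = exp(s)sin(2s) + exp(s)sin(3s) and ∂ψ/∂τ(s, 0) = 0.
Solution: Substitute ψ = exp(s)u.
Then ψ_s = exp(s)(u_s + u), ψ_ss = exp(s)(u_ss + 2u_s + u), ψ_ττ = exp(s)u_ττ; substituting and dividing by exp(s), the lower-order terms cancel: u_ττ = 4u_ss (standard wave equation).
Data for u: u(s,0) = exp(-s)ψ(s,0) = sin(2s) + sin(3s); u_τ(s,0) = exp(-s)ψ_τ(s,0) = 0. The boundary conditions carry over: u(0,τ) = u(π,τ) = 0.
Separating variables: u = Σ [A_n cos(ω_n τ) + B_n sin(ω_n τ)] sin(ns), ω_n = 2n. From ICs: A_2=1, A_3=1.
So u(s,τ) = sin(2s)cos(4τ) + sin(3s)cos(6τ), and ψ(s,τ) = exp(s)u(s,τ).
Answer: ψ(s, τ) = exp(s)sin(2s)cos(4τ) + exp(s)sin(3s)cos(6τ)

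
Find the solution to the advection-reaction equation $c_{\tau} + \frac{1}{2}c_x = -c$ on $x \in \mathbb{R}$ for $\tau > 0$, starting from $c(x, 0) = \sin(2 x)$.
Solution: Substitute $c = e^{-\tau}u$, i.e. $u = e^{\tau}c$.
By the product rule, $c_{\tau} = e^{-\tau}(u_{\tau} - u)$, $c_x = e^{-\tau}u_x$.
Substituting into the PDE and dividing by $e^{-\tau}$: $u_{\tau} - u + \frac{1}{2}u_x = -u$.
The lower-order terms cancel, leaving the standard advection equation $u_{\tau} + \frac{1}{2}u_x = 0$.
Initial data for $u$: $u(x,0) = c(x,0) = \sin(2 x)$.
Solve for $u$:
  By method of characteristics (waves move right with speed 1/2):
  Along characteristics $x - \frac{1}{2}\tau =$ const, $u$ is constant, so $u(x,\tau) = f(x - \frac{1}{2}\tau)$ with $f = u( \cdot , 0)$.
Hence $u(x,\tau) = \sin(2 x - \tau)$.
Transform back: $c(x,\tau) = e^{-\tau}u(x,\tau)$.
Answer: $c(x, \tau) = - e^{-\tau} \sin(\tau - 2 x)$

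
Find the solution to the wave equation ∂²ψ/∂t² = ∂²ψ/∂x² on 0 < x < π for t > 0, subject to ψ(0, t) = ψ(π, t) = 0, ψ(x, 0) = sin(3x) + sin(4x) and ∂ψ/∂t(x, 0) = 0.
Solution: Separating variables: ψ = Σ [A_n cos(ω_n t) + B_n sin(ω_n t)] sin(nx), ω_n = n. From ICs: A_3=1, A_4=1.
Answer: ψ(x, t) = sin(3x)cos(3t) + sin(4x)cos(4t)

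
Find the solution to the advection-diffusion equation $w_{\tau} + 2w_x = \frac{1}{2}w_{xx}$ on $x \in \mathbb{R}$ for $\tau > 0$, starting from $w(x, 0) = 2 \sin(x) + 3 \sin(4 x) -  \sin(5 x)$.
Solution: Change to a moving frame: let $\eta = x - 2\tau$, $\sigma = \tau$ and write $w(x,\tau) = u(\eta,\sigma)$.
By the chain rule $w_{\tau} = u_{\sigma} - 2u_{\eta}$, $w_x = u_{\eta}$, $w_{xx} = u_{\eta\eta}$.
Then $w_{\tau} + 2w_x = u_{\sigma}$: the advection term cancels and the PDE becomes the heat equation $u_{\sigma} = \frac{1}{2}u_{\eta\eta}$ on $\eta \in \mathbb{R}$.
Initial data: $u(\eta,0) = w(\eta,0) = 2 \sin(\eta) + 3 \sin(4 \eta) - \sin(5 \eta)$.
On $\eta \in \mathbb{R}$ each mode satisfies $(\sin(n\eta))'' = -n^2 \sin(n\eta)$, so $e^{-n^2\sigma/2} \sin(n\eta)$ solves the heat equation; by superposition $u(\eta,\sigma) = \sum c_n e^{-n^2\sigma/2} \sin(n\eta)$.
Reading off the coefficients: $c_1=2, c_4=3, c_5=-1$, so $u(\eta,\sigma) = 3 e^{-8 \sigma} \sin(4 \eta) + 2 e^{-\sigma/2} \sin(\eta) - e^{-25 \sigma/2} \sin(5 \eta)$.
Substituting back $\eta = x - 2\tau$, $\sigma = \tau$: $w(x,\tau) = u(x - 2\tau, \tau)$.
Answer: $w(x, \tau) = -3 e^{-8 \tau} \sin(8 \tau - 4 x) - 2 e^{-\tau/2} \sin(2 \tau - x) + e^{-25 \tau/2} \sin(10 \tau - 5 x)$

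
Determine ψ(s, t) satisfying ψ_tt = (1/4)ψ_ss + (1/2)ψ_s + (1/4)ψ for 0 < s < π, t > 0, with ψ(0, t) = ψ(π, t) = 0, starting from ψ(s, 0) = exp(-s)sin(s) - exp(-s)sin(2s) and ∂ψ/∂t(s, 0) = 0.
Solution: Substitute ψ = exp(-s)u, i.e. u = exp(s)ψ.
By the product rule, ψ_s = exp(-s)(u_s - u), ψ_ss = exp(-s)(u_ss - 2u_s + u), ψ_tt = exp(-s)u_tt.
Substituting into the PDE and dividing by exp(-s): u_tt = (1/4)(u_ss - 2u_s + u) + (1/2)(u_s - u) + (1/4)u.
The lower-order terms cancel, leaving the standard wave equation u_tt = (1/4)u_ss.
Initial data for u: u(s,0) = exp(s)ψ(s,0) = sin(s) - sin(2s); u_t(s,0) = exp(s)ψ_t(s,0) = 0. The boundary conditions carry over: u(0,t) = u(π,t) = 0.
Solve for u:
  Using separation of variables u = X(s)T(t):
  Eigenfunctions: sin(ns), n = 1, 2, 3, ...
  General solution: u(s, t) = Σ [A_n cos(n t/2) + B_n sin(n t/2)] sin(ns)
  From u(s,0) = sin(s) - sin(2s): A_1=1, A_2=-1. From u_t(s,0) = 0: all B_n = 0.
Hence u(s,t) = sin(s)cos(t/2) - sin(2s)cos(t).
Transform back: ψ(s,t) = exp(-s)u(s,t).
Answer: ψ(s, t) = exp(-s)sin(s)cos(t/2) - exp(-s)sin(2s)cos(t)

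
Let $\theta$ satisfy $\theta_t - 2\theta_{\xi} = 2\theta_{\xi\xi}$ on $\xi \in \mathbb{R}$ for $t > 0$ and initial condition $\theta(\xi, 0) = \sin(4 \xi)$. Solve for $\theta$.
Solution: Change to a moving frame: let $\eta = \xi + 2t$, $\sigma = t$ and write $\theta(\xi,t) = u(\eta,\sigma)$.
By the chain rule $\theta_t = u_{\sigma} + 2u_{\eta}$, $\theta_{\xi} = u_{\eta}$, $\theta_{\xi\xi} = u_{\eta\eta}$.
Then $\theta_t - 2\theta_{\xi} = u_{\sigma}$: the advection term cancels and the PDE becomes the heat equation $u_{\sigma} = 2u_{\eta\eta}$ on $\eta \in \mathbb{R}$.
Initial data: $u(\eta,0) = \theta(\eta,0) = \sin(4 \eta)$.
On $\eta \in \mathbb{R}$ each mode satisfies $(\sin(n\eta))'' = -n^2 \sin(n\eta)$, so $e^{-2n^2\sigma} \sin(n\eta)$ solves the heat equation; by superposition $u(\eta,\sigma) = \sum c_n e^{-2n^2\sigma} \sin(n\eta)$.
Reading off the coefficients: $c_4=1$, so $u(\eta,\sigma) = e^{-32 \sigma} \sin(4 \eta)$.
Substituting back $\eta = \xi + 2t$, $\sigma = t$: $\theta(\xi,t) = u(\xi + 2t, t)$.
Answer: $\theta(\xi, t) = e^{-32 t} \sin(4 \xi + 8 t)$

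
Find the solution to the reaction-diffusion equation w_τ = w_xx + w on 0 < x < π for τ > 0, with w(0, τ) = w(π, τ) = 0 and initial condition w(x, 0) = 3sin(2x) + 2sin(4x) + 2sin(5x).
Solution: Substitute w = exp(τ)u, i.e. u = exp(-τ)w.
By the product rule, w_τ = exp(τ)(u_τ + u), w_xx = exp(τ)u_xx.
Substituting into the PDE and dividing by exp(τ): u_τ + u = u_xx + u.
The lower-order terms cancel, leaving the standard heat equation u_τ = u_xx.
Initial data for u: u(x,0) = w(x,0) = 3sin(2x) + 2sin(4x) + 2sin(5x). The boundary conditions carry over: u(0,τ) = u(π,τ) = 0.
Solve for u:
  Using separation of variables u = X(x)T(τ):
  Eigenfunctions: sin(nx), n = 1, 2, 3, ...
  General solution: u(x, τ) = Σ c_n sin(nx) exp(-n² τ)
  Matching u(x,0) = 3sin(2x) + 2sin(4x) + 2sin(5x) term by term: c_2=3, c_4=2, c_5=2.
Hence u(x,τ) = 3exp(-4τ)sin(2x) + 2exp(-16τ)sin(4x) + 2exp(-25τ)sin(5x).
Transform back: w(x,τ) = exp(τ)u(x,τ).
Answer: w(x, τ) = 3exp(-3τ)sin(2x) + 2exp(-15τ)sin(4x) + 2exp(-24τ)sin(5x)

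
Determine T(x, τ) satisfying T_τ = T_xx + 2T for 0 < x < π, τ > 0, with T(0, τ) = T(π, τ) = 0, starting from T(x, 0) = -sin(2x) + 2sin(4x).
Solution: Substitute T = exp(2τ)u.
Then T_τ = exp(2τ)(u_τ + 2u), T_xx = exp(2τ)u_xx; substituting and dividing by exp(2τ), the lower-order terms cancel: u_τ = u_xx (standard heat equation).
Data for u: u(x,0) = T(x,0) = -sin(2x) + 2sin(4x). The boundary conditions carry over: u(0,τ) = u(π,τ) = 0.
Separating variables: u = Σ c_n exp(-n²τ) sin(nx). From u(x,0) = -sin(2x) + 2sin(4x): c_2=-1, c_4=2.
So u(x,τ) = -exp(-4τ)sin(2x) + 2exp(-16τ)sin(4x), and T(x,τ) = exp(2τ)u(x,τ).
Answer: T(x, τ) = -exp(-2τ)sin(2x) + 2exp(-14τ)sin(4x)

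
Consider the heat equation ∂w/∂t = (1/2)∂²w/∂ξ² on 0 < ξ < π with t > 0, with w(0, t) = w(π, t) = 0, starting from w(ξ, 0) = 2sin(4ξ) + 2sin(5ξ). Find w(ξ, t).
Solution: Using separation of variables w = X(ξ)T(t):
Eigenfunctions: sin(nξ), n = 1, 2, 3, ...
General solution: w(ξ, t) = Σ c_n sin(nξ) exp(-n² t/2)
Matching w(ξ,0) = 2sin(4ξ) + 2sin(5ξ) term by term: c_4=2, c_5=2.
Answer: w(ξ, t) = 2exp(-8t)sin(4ξ) + 2exp(-25t/2)sin(5ξ)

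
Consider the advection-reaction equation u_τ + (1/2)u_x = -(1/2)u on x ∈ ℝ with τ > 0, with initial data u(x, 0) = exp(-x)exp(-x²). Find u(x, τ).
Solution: Substitute u = exp(-x)w, i.e. w = exp(x)u.
By the product rule, u_x = exp(-x)(w_x - w), u_τ = exp(-x)w_τ.
Substituting into the PDE and dividing by exp(-x): w_τ + (1/2)(w_x - w) = -(1/2)w.
The lower-order terms cancel, leaving the standard advection equation w_τ + (1/2)w_x = 0.
Initial data for w: w(x,0) = exp(x)u(x,0) = exp(-x²).
Solve for w:
  By method of characteristics (waves move right with speed 1/2):
  Along characteristics x - (1/2)τ = const, w is constant, so w(x,τ) = f(x - (1/2)τ) with f = w(·, 0).
Hence w(x,τ) = exp(-(x - τ/2)²).
Transform back: u(x,τ) = exp(-x)w(x,τ).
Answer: u(x, τ) = exp(-x)exp(-(x - τ/2)²)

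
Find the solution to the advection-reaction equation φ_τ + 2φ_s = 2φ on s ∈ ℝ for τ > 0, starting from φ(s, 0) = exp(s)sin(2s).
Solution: Substitute φ = exp(s)u, i.e. u = exp(-s)φ.
By the product rule, φ_s = exp(s)(u_s + u), φ_τ = exp(s)u_τ.
Substituting into the PDE and dividing by exp(s): u_τ + 2(u_s + u) = 2u.
The lower-order terms cancel, leaving the standard advection equation u_τ + 2u_s = 0.
Initial data for u: u(s,0) = exp(-s)φ(s,0) = sin(2s).
Solve for u:
  By method of characteristics (waves move right with speed 2):
  Along characteristics s - 2τ = const, u is constant, so u(s,τ) = f(s - 2τ) with f = u(·, 0).
Hence u(s,τ) = sin(2s - 4τ).
Transform back: φ(s,τ) = exp(s)u(s,τ).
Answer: φ(s, τ) = exp(s)sin(2s - 4τ)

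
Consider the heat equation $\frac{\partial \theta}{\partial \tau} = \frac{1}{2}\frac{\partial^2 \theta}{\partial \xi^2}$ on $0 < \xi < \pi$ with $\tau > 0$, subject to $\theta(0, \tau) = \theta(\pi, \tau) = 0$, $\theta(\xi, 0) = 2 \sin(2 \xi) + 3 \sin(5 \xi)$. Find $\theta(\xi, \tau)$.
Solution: Separating variables: $\theta = \sum c_n e^{-n^2\tau/2} \sin(n\xi)$. From $\theta(\xi,0) = 2 \sin(2 \xi) + 3 \sin(5 \xi)$: $c_2=2, c_5=3$.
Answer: $\theta(\xi, \tau) = 2 e^{-2 \tau} \sin(2 \xi) + 3 e^{-25 \tau/2} \sin(5 \xi)$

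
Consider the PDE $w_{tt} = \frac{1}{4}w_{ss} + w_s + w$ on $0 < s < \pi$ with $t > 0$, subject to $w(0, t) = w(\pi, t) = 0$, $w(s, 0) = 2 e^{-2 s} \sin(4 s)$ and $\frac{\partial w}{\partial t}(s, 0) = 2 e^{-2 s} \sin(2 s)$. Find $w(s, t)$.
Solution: Substitute $w = e^{-2s}u$, i.e. $u = e^{2s}w$.
By the product rule, $w_s = e^{-2s}(u_s - 2u)$, $w_{ss} = e^{-2s}(u_{ss} - 4u_s + 4u)$, $w_{tt} = e^{-2s}u_{tt}$.
Substituting into the PDE and dividing by $e^{-2s}$: $u_{tt} = \frac{1}{4}(u_{ss} - 4u_s + 4u) + (u_s - 2u) + u$.
The lower-order terms cancel, leaving the standard wave equation $u_{tt} = \frac{1}{4}u_{ss}$.
Initial data for $u$: $u(s,0) = e^{2s}w(s,0) = 2 \sin(4 s)$; $u_t(s,0) = e^{2s}w_t(s,0) = 2 \sin(2 s)$. The boundary conditions carry over: $u(0,t) = u(\pi,t) = 0$.
Solve for $u$:
  Using separation of variables $u = X(s)T(t)$:
  Eigenfunctions: $\sin(ns)$, $n = 1, 2, 3, \ldots$
  General solution: $u(s, t) = \sum [A_n \cos(n t/2) + B_n \sin(n t/2)] \sin(ns)$
  From $u(s,0) = 2 \sin(4 s)$: $A_4=2$. From $u_t(s,0) = 2 \sin(2 s)$, using $u_t(s,0) = \sum \omega_n B_n \sin(ns)$ with $\omega_n = n/2$: $B_2 = 2/1 = 2$.
Hence $u(s,t) = 2 \sin(2 s) \sin(t) + 2 \sin(4 s) \cos(2 t)$.
Transform back: $w(s,t) = e^{-2s}u(s,t)$.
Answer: $w(s, t) = 2 e^{-2 s} \sin(2 s) \sin(t) + 2 e^{-2 s} \sin(4 s) \cos(2 t)$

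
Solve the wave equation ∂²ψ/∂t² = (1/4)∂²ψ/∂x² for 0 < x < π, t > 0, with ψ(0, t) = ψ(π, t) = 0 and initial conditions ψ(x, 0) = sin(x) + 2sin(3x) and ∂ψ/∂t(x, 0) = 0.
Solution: Separating variables: ψ = Σ [A_n cos(ω_n t) + B_n sin(ω_n t)] sin(nx), ω_n = n/2. From ICs: A_1=1, A_3=2.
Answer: ψ(x, t) = sin(x)cos(t/2) + 2sin(3x)cos(3t/2)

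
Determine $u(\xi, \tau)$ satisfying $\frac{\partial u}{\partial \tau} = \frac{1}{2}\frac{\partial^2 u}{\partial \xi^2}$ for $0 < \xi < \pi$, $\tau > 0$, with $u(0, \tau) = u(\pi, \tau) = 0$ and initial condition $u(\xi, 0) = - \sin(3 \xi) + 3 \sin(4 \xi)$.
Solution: Using separation of variables $u = X(\xi)T(\tau)$:
Eigenfunctions: $\sin(n\xi)$, $n = 1, 2, 3, \ldots$
General solution: $u(\xi, \tau) = \sum c_n \sin(n\xi) e^{-n^2 \tau/2}$
Matching $u(\xi,0) = - \sin(3 \xi) + 3 \sin(4 \xi)$ term by term: $c_3=-1, c_4=3$.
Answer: $u(\xi, \tau) = 3 e^{-8 \tau} \sin(4 \xi) -  e^{-9 \tau/2} \sin(3 \xi)$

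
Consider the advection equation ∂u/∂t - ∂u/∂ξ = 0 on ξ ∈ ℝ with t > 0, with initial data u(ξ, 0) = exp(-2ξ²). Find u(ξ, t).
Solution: By characteristics (dξ/dt = -1), u(ξ,t) = f(ξ + t) with f = u(·, 0).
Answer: u(ξ, t) = exp(-2(t + ξ)²)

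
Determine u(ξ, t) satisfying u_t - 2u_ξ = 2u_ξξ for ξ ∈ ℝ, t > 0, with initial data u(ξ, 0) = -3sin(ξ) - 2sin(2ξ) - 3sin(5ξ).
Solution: Change to a moving frame: let η = ξ + 2t, σ = t and write u(ξ,t) = w(η,σ).
By the chain rule u_t = w_σ + 2w_η, u_ξ = w_η, u_ξξ = w_ηη.
Then u_t - 2u_ξ = w_σ: the advection term cancels and the PDE becomes the heat equation w_σ = 2w_ηη on η ∈ ℝ.
Initial data: w(η,0) = u(η,0) = -3sin(η) - 2sin(2η) - 3sin(5η).
On η ∈ ℝ each mode satisfies (sin(nη))″ = -n² sin(nη), so exp(-2n²σ) sin(nη) solves the heat equation; by superposition w(η,σ) = Σ c_n exp(-2n²σ) sin(nη).
Reading off the coefficients: c_1=-3, c_2=-2, c_5=-3, so w(η,σ) = -3exp(-2σ)sin(η) - 2exp(-8σ)sin(2η) - 3exp(-50σ)sin(5η).
Substituting back η = ξ + 2t, σ = t: u(ξ,t) = w(ξ + 2t, t).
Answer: u(ξ, t) = -3exp(-2t)sin(2t + ξ) - 2exp(-8t)sin(4t + 2ξ) - 3exp(-50t)sin(10t + 5ξ)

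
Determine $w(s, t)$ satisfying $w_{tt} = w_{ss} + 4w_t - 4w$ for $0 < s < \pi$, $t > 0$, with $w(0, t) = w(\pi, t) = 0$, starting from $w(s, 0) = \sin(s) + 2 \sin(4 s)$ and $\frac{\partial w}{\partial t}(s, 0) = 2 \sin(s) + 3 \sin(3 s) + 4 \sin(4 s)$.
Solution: Substitute $w = e^{2t}u$, i.e. $u = e^{-2t}w$.
By the product rule, $w_t = e^{2t}(u_t + 2u)$, $w_{tt} = e^{2t}(u_{tt} + 4u_t + 4u)$, $w_{ss} = e^{2t}u_{ss}$.
Substituting into the PDE and dividing by $e^{2t}$: $u_{tt} + 4u_t + 4u = u_{ss} + 4(u_t + 2u) - 4u$.
The lower-order terms cancel, leaving the standard wave equation $u_{tt} = u_{ss}$.
Initial data for $u$: $u(s,0) = w(s,0) = \sin(s) + 2 \sin(4 s)$; $u_t(s,0) = w_t(s,0) - 2w(s,0) = 3 \sin(3 s)$. The boundary conditions carry over: $u(0,t) = u(\pi,t) = 0$.
Solve for $u$:
  Using separation of variables $u = X(s)T(t)$:
  Eigenfunctions: $\sin(ns)$, $n = 1, 2, 3, \ldots$
  General solution: $u(s, t) = \sum [A_n \cos(n t) + B_n \sin(n t)] \sin(ns)$
  From $u(s,0) = \sin(s) + 2 \sin(4 s)$: $A_1=1, A_4=2$. From $u_t(s,0) = 3 \sin(3 s)$, using $u_t(s,0) = \sum \omega_n B_n \sin(ns)$ with $\omega_n = n$: $B_3 = 3/3 = 1$.
Hence $u(s,t) = \sin(s) \cos(t) + \sin(3 s) \sin(3 t) + 2 \sin(4 s) \cos(4 t)$.
Transform back: $w(s,t) = e^{2t}u(s,t)$.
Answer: $w(s, t) = e^{2 t} \sin(s) \cos(t) + e^{2 t} \sin(3 s) \sin(3 t) + 2 e^{2 t} \sin(4 s) \cos(4 t)$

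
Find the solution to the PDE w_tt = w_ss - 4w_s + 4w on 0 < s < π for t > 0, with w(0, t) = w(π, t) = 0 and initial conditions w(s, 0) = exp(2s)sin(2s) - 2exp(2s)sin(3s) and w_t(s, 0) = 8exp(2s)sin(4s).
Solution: Substitute w = exp(2s)u.
Then w_s = exp(2s)(u_s + 2u), w_ss = exp(2s)(u_ss + 4u_s + 4u), w_tt = exp(2s)u_tt; substituting and dividing by exp(2s), the lower-order terms cancel: u_tt = u_ss (standard wave equation).
Data for u: u(s,0) = exp(-2s)w(s,0) = sin(2s) - 2sin(3s); u_t(s,0) = exp(-2s)w_t(s,0) = 8sin(4s). The boundary conditions carry over: u(0,t) = u(π,t) = 0.
Separating variables: u = Σ [A_n cos(ω_n t) + B_n sin(ω_n t)] sin(ns), ω_n = n. From ICs (B_n = velocity coefficient / ω_n): A_2=1, A_3=-2, B_4=2.
So u(s,t) = sin(2s)cos(2t) - 2sin(3s)cos(3t) + 2sin(4s)sin(4t), and w(s,t) = exp(2s)u(s,t).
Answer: w(s, t) = exp(2s)sin(2s)cos(2t) - 2exp(2s)sin(3s)cos(3t) + 2exp(2s)sin(4s)sin(4t)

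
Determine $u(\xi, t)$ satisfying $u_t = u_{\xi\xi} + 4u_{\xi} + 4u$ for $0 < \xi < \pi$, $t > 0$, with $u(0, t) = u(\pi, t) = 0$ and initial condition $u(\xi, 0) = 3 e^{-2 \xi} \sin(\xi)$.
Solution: Substitute $u = e^{-2\xi}w$, i.e. $w = e^{2\xi}u$.
By the product rule, $u_{\xi} = e^{-2\xi}(w_{\xi} - 2w)$, $u_{\xi\xi} = e^{-2\xi}(w_{\xi\xi} - 4w_{\xi} + 4w)$, $u_t = e^{-2\xi}w_t$.
Substituting into the PDE and dividing by $e^{-2\xi}$: $w_t = (w_{\xi\xi} - 4w_{\xi} + 4w) + 4(w_{\xi} - 2w) + 4w$.
The lower-order terms cancel, leaving the standard heat equation $w_t = w_{\xi\xi}$.
Initial data for $w$: $w(\xi,0) = e^{2\xi}u(\xi,0) = 3 \sin(\xi)$. The boundary conditions carry over: $w(0,t) = w(\pi,t) = 0$.
Solve for $w$:
  Using separation of variables $w = X(\xi)T(t)$:
  Eigenfunctions: $\sin(n\xi)$, $n = 1, 2, 3, \ldots$
  General solution: $w(\xi, t) = \sum c_n \sin(n\xi) e^{-n^2 t}$
  Matching $w(\xi,0) = 3 \sin(\xi)$ term by term: $c_1=3$.
Hence $w(\xi,t) = 3 e^{-t} \sin(\xi)$.
Transform back: $u(\xi,t) = e^{-2\xi}w(\xi,t)$.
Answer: $u(\xi, t) = 3 e^{-2 \xi} e^{-t} \sin(\xi)$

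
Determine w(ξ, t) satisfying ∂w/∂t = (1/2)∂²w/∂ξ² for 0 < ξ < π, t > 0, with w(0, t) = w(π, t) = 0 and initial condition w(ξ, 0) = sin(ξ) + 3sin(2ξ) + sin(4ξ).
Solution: Using separation of variables w = X(ξ)T(t):
Eigenfunctions: sin(nξ), n = 1, 2, 3, ...
General solution: w(ξ, t) = Σ c_n sin(nξ) exp(-n² t/2)
Matching w(ξ,0) = sin(ξ) + 3sin(2ξ) + sin(4ξ) term by term: c_1=1, c_2=3, c_4=1.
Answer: w(ξ, t) = 3exp(-2t)sin(2ξ) + exp(-8t)sin(4ξ) + exp(-t/2)sin(ξ)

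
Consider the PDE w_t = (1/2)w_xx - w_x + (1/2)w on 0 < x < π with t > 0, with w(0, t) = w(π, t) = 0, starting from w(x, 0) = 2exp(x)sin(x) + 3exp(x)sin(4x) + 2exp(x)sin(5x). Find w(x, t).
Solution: Substitute w = exp(x)u, i.e. u = exp(-x)w.
By the product rule, w_x = exp(x)(u_x + u), w_xx = exp(x)(u_xx + 2u_x + u), w_t = exp(x)u_t.
Substituting into the PDE and dividing by exp(x): u_t = (1/2)(u_xx + 2u_x + u) - (u_x + u) + (1/2)u.
The lower-order terms cancel, leaving the standard heat equation u_t = (1/2)u_xx.
Initial data for u: u(x,0) = exp(-x)w(x,0) = 2sin(x) + 3sin(4x) + 2sin(5x). The boundary conditions carry over: u(0,t) = u(π,t) = 0.
Solve for u:
  Using separation of variables u = X(x)T(t):
  Eigenfunctions: sin(nx), n = 1, 2, 3, ...
  General solution: u(x, t) = Σ c_n sin(nx) exp(-n² t/2)
  Matching u(x,0) = 2sin(x) + 3sin(4x) + 2sin(5x) term by term: c_1=2, c_4=3, c_5=2.
Hence u(x,t) = 3exp(-8t)sin(4x) + 2exp(-t/2)sin(x) + 2exp(-25t/2)sin(5x).
Transform back: w(x,t) = exp(x)u(x,t).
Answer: w(x, t) = 3exp(-8t)exp(x)sin(4x) + 2exp(-t/2)exp(x)sin(x) + 2exp(-25t/2)exp(x)sin(5x)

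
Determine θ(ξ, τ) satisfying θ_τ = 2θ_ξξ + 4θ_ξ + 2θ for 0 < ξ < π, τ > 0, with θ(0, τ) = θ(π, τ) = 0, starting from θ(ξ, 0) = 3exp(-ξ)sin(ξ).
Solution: Substitute θ = exp(-ξ)u.
Then θ_ξ = exp(-ξ)(u_ξ - u), θ_ξξ = exp(-ξ)(u_ξξ - 2u_ξ + u), θ_τ = exp(-ξ)u_τ; substituting and dividing by exp(-ξ), the lower-order terms cancel: u_τ = 2u_ξξ (standard heat equation).
Data for u: u(ξ,0) = exp(ξ)θ(ξ,0) = 3sin(ξ). The boundary conditions carry over: u(0,τ) = u(π,τ) = 0.
Separating variables: u = Σ c_n exp(-2n²τ) sin(nξ). From u(ξ,0) = 3sin(ξ): c_1=3.
So u(ξ,τ) = 3exp(-2τ)sin(ξ), and θ(ξ,τ) = exp(-ξ)u(ξ,τ).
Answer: θ(ξ, τ) = 3exp(-ξ)exp(-2τ)sin(ξ)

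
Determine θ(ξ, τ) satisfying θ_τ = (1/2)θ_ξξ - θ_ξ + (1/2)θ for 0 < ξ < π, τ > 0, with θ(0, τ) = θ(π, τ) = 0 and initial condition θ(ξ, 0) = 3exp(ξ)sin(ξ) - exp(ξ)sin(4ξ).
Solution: Substitute θ = exp(ξ)u, i.e. u = exp(-ξ)θ.
By the product rule, θ_ξ = exp(ξ)(u_ξ + u), θ_ξξ = exp(ξ)(u_ξξ + 2u_ξ + u), θ_τ = exp(ξ)u_τ.
Substituting into the PDE and dividing by exp(ξ): u_τ = (1/2)(u_ξξ + 2u_ξ + u) - (u_ξ + u) + (1/2)u.
The lower-order terms cancel, leaving the standard heat equation u_τ = (1/2)u_ξξ.
Initial data for u: u(ξ,0) = exp(-ξ)θ(ξ,0) = 3sin(ξ) - sin(4ξ). The boundary conditions carry over: u(0,τ) = u(π,τ) = 0.
Solve for u:
  Using separation of variables u = X(ξ)G(τ):
  Eigenfunctions: sin(nξ), n = 1, 2, 3, ...
  General solution: u(ξ, τ) = Σ c_n sin(nξ) exp(-n² τ/2)
  Matching u(ξ,0) = 3sin(ξ) - sin(4ξ) term by term: c_1=3, c_4=-1.
Hence u(ξ,τ) = -exp(-8τ)sin(4ξ) + 3exp(-τ/2)sin(ξ).
Transform back: θ(ξ,τ) = exp(ξ)u(ξ,τ).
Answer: θ(ξ, τ) = -exp(ξ)exp(-8τ)sin(4ξ) + 3exp(ξ)exp(-τ/2)sin(ξ)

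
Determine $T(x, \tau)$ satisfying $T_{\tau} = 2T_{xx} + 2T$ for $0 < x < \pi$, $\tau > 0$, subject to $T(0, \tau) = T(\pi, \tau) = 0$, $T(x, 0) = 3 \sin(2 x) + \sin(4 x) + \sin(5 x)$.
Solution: Substitute $T = e^{2\tau}u$, i.e. $u = e^{-2\tau}T$.
By the product rule, $T_{\tau} = e^{2\tau}(u_{\tau} + 2u)$, $T_{xx} = e^{2\tau}u_{xx}$.
Substituting into the PDE and dividing by $e^{2\tau}$: $u_{\tau} + 2u = 2u_{xx} + 2u$.
The lower-order terms cancel, leaving the standard heat equation $u_{\tau} = 2u_{xx}$.
Initial data for $u$: $u(x,0) = T(x,0) = 3 \sin(2 x) + \sin(4 x) + \sin(5 x)$. The boundary conditions carry over: $u(0,\tau) = u(\pi,\tau) = 0$.
Solve for $u$:
  Using separation of variables $u = X(x)G(\tau)$:
  Eigenfunctions: $\sin(nx)$, $n = 1, 2, 3, \ldots$
  General solution: $u(x, \tau) = \sum c_n \sin(nx) e^{-2n^2 \tau}$
  Matching $u(x,0) = 3 \sin(2 x) + \sin(4 x) + \sin(5 x)$ term by term: $c_2=3, c_4=1, c_5=1$.
Hence $u(x,\tau) = 3 e^{-8 \tau} \sin(2 x) + e^{-32 \tau} \sin(4 x) + e^{-50 \tau} \sin(5 x)$.
Transform back: $T(x,\tau) = e^{2\tau}u(x,\tau)$.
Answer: $T(x, \tau) = 3 e^{-6 \tau} \sin(2 x) + e^{-30 \tau} \sin(4 x) + e^{-48 \tau} \sin(5 x)$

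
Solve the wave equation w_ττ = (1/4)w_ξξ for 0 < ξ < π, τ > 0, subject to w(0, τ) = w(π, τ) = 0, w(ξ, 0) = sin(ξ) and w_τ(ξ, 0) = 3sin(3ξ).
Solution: Using separation of variables w = X(ξ)T(τ):
Eigenfunctions: sin(nξ), n = 1, 2, 3, ...
General solution: w(ξ, τ) = Σ [A_n cos(n τ/2) + B_n sin(n τ/2)] sin(nξ)
From w(ξ,0) = sin(ξ): A_1=1. From w_τ(ξ,0) = 3sin(3ξ), using w_τ(ξ,0) = Σ ω_n B_n sin(nξ) with ω_n = n/2: B_3 = 3/(3/2) = 2.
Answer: w(ξ, τ) = sin(ξ)cos(τ/2) + 2sin(3ξ)sin(3τ/2)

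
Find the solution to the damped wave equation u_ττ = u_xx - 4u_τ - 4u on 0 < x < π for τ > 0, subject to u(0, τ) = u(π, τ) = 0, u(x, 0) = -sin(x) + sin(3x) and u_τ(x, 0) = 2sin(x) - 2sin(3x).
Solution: Substitute u = exp(-2τ)w, i.e. w = exp(2τ)u.
By the product rule, u_τ = exp(-2τ)(w_τ - 2w), u_ττ = exp(-2τ)(w_ττ - 4w_τ + 4w), u_xx = exp(-2τ)w_xx.
Substituting into the PDE and dividing by exp(-2τ): w_ττ - 4w_τ + 4w = w_xx - 4(w_τ - 2w) - 4w.
The lower-order terms cancel, leaving the standard wave equation w_ττ = w_xx.
Initial data for w: w(x,0) = u(x,0) = -sin(x) + sin(3x); w_τ(x,0) = u_τ(x,0) + 2u(x,0) = 0. The boundary conditions carry over: w(0,τ) = w(π,τ) = 0.
Solve for w:
  Using separation of variables w = X(x)T(τ):
  Eigenfunctions: sin(nx), n = 1, 2, 3, ...
  General solution: w(x, τ) = Σ [A_n cos(n τ) + B_n sin(n τ)] sin(nx)
  From w(x,0) = -sin(x) + sin(3x): A_1=-1, A_3=1. From w_τ(x,0) = 0: all B_n = 0.
Hence w(x,τ) = -sin(x)cos(τ) + sin(3x)cos(3τ).
Transform back: u(x,τ) = exp(-2τ)w(x,τ).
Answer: u(x, τ) = -exp(-2τ)sin(x)cos(τ) + exp(-2τ)sin(3x)cos(3τ)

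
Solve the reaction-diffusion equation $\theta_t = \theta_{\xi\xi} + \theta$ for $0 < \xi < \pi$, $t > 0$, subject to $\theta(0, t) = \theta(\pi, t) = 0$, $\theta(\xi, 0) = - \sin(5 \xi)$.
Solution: Substitute $\theta = e^{t}u$.
Then $\theta_t = e^{t}(u_t + u)$, $\theta_{\xi\xi} = e^{t}u_{\xi\xi}$; substituting and dividing by $e^{t}$, the lower-order terms cancel: $u_t = u_{\xi\xi}$ (standard heat equation).
Data for $u$: $u(\xi,0) = \theta(\xi,0) = - \sin(5 \xi)$. The boundary conditions carry over: $u(0,t) = u(\pi,t) = 0$.
Separating variables: $u = \sum c_n e^{-n^2t} \sin(n\xi)$. From $u(\xi,0) = - \sin(5 \xi)$: $c_5=-1$.
So $u(\xi,t) = - e^{-25 t} \sin(5 \xi)$, and $\theta(\xi,t) = e^{t}u(\xi,t)$.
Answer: $\theta(\xi, t) = - e^{-24 t} \sin(5 \xi)$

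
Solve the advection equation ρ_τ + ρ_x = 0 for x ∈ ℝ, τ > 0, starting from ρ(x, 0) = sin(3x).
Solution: By characteristics (dx/dτ = 1), ρ(x,τ) = f(x - τ) with f = ρ(·, 0).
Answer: ρ(x, τ) = sin(3x - 3τ)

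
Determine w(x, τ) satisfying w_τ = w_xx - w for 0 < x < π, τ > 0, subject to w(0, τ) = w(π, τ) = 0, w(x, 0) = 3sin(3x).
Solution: Substitute w = exp(-τ)u, i.e. u = exp(τ)w.
By the product rule, w_τ = exp(-τ)(u_τ - u), w_xx = exp(-τ)u_xx.
Substituting into the PDE and dividing by exp(-τ): u_τ - u = u_xx - u.
The lower-order terms cancel, leaving the standard heat equation u_τ = u_xx.
Initial data for u: u(x,0) = w(x,0) = 3sin(3x). The boundary conditions carry over: u(0,τ) = u(π,τ) = 0.
Solve for u:
  Using separation of variables u = X(x)T(τ):
  Eigenfunctions: sin(nx), n = 1, 2, 3, ...
  General solution: u(x, τ) = Σ c_n sin(nx) exp(-n² τ)
  Matching u(x,0) = 3sin(3x) term by term: c_3=3.
Hence u(x,τ) = 3exp(-9τ)sin(3x).
Transform back: w(x,τ) = exp(-τ)u(x,τ).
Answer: w(x, τ) = 3exp(-10τ)sin(3x)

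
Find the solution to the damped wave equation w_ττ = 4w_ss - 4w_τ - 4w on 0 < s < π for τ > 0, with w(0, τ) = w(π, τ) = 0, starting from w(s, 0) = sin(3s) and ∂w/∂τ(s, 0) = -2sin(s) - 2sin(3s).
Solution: Substitute w = exp(-2τ)u.
Then w_τ = exp(-2τ)(u_τ - 2u), w_ττ = exp(-2τ)(u_ττ - 4u_τ + 4u), w_ss = exp(-2τ)u_ss; substituting and dividing by exp(-2τ), the lower-order terms cancel: u_ττ = 4u_ss (standard wave equation).
Data for u: u(s,0) = w(s,0) = sin(3s); u_τ(s,0) = w_τ(s,0) + 2w(s,0) = -2sin(s). The boundary conditions carry over: u(0,τ) = u(π,τ) = 0.
Separating variables: u = Σ [A_n cos(ω_n τ) + B_n sin(ω_n τ)] sin(ns), ω_n = 2n. From ICs (B_n = velocity coefficient / ω_n): A_3=1, B_1=-1.
So u(s,τ) = -sin(s)sin(2τ) + sin(3s)cos(6τ), and w(s,τ) = exp(-2τ)u(s,τ).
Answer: w(s, τ) = -exp(-2τ)sin(s)sin(2τ) + exp(-2τ)sin(3s)cos(6τ)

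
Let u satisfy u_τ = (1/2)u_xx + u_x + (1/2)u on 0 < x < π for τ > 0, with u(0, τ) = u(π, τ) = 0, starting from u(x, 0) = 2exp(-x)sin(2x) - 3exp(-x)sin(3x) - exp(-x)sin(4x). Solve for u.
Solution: Substitute u = exp(-x)w, i.e. w = exp(x)u.
By the product rule, u_x = exp(-x)(w_x - w), u_xx = exp(-x)(w_xx - 2w_x + w), u_τ = exp(-x)w_τ.
Substituting into the PDE and dividing by exp(-x): w_τ = (1/2)(w_xx - 2w_x + w) + (w_x - w) + (1/2)w.
The lower-order terms cancel, leaving the standard heat equation w_τ = (1/2)w_xx.
Initial data for w: w(x,0) = exp(x)u(x,0) = 2sin(2x) - 3sin(3x) - sin(4x). The boundary conditions carry over: w(0,τ) = w(π,τ) = 0.
Solve for w:
  Using separation of variables w = X(x)T(τ):
  Eigenfunctions: sin(nx), n = 1, 2, 3, ...
  General solution: w(x, τ) = Σ c_n sin(nx) exp(-n² τ/2)
  Matching w(x,0) = 2sin(2x) - 3sin(3x) - sin(4x) term by term: c_2=2, c_3=-3, c_4=-1.
Hence w(x,τ) = 2exp(-2τ)sin(2x) - exp(-8τ)sin(4x) - 3exp(-9τ/2)sin(3x).
Transform back: u(x,τ) = exp(-x)w(x,τ).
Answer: u(x, τ) = 2exp(-x)exp(-2τ)sin(2x) - exp(-x)exp(-8τ)sin(4x) - 3exp(-x)exp(-9τ/2)sin(3x)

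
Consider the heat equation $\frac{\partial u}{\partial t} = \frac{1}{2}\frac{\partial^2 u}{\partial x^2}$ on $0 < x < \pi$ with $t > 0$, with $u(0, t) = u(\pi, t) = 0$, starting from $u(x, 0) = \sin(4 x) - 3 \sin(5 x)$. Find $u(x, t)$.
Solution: Separating variables: $u = \sum c_n e^{-n^2t/2} \sin(nx)$. From $u(x,0) = \sin(4 x) - 3 \sin(5 x)$: $c_4=1, c_5=-3$.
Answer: $u(x, t) = e^{-8 t} \sin(4 x) - 3 e^{-25 t/2} \sin(5 x)$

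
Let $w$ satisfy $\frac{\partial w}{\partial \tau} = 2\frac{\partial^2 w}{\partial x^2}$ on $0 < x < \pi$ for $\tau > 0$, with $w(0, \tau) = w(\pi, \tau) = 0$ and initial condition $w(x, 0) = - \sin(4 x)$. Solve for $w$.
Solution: Using separation of variables $w = X(x)T(\tau)$:
Eigenfunctions: $\sin(nx)$, $n = 1, 2, 3, \ldots$
General solution: $w(x, \tau) = \sum c_n \sin(nx) e^{-2n^2 \tau}$
Matching $w(x,0) = - \sin(4 x)$ term by term: $c_4=-1$.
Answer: $w(x, \tau) = - e^{-32 \tau} \sin(4 x)$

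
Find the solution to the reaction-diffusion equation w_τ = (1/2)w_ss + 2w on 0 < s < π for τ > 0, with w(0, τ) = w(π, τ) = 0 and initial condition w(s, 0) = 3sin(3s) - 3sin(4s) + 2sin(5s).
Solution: Substitute w = exp(2τ)u, i.e. u = exp(-2τ)w.
By the product rule, w_τ = exp(2τ)(u_τ + 2u), w_ss = exp(2τ)u_ss.
Substituting into the PDE and dividing by exp(2τ): u_τ + 2u = (1/2)u_ss + 2u.
The lower-order terms cancel, leaving the standard heat equation u_τ = (1/2)u_ss.
Initial data for u: u(s,0) = w(s,0) = 3sin(3s) - 3sin(4s) + 2sin(5s). The boundary conditions carry over: u(0,τ) = u(π,τ) = 0.
Solve for u:
  Using separation of variables u = X(s)T(τ):
  Eigenfunctions: sin(ns), n = 1, 2, 3, ...
  General solution: u(s, τ) = Σ c_n sin(ns) exp(-n² τ/2)
  Matching u(s,0) = 3sin(3s) - 3sin(4s) + 2sin(5s) term by term: c_3=3, c_4=-3, c_5=2.
Hence u(s,τ) = -3exp(-8τ)sin(4s) + 3exp(-9τ/2)sin(3s) + 2exp(-25τ/2)sin(5s).
Transform back: w(s,τ) = exp(2τ)u(s,τ).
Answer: w(s, τ) = -3exp(-6τ)sin(4s) + 3exp(-5τ/2)sin(3s) + 2exp(-21τ/2)sin(5s)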